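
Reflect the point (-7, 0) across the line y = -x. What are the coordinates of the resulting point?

Reflection across line y = -x: (-7, 0) → (0, 7)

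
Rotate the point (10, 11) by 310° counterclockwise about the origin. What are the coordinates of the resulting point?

Rotation matrix for 310°: [[cos 310°, -sin 310°], [sin 310°, cos 310°]] ≈ [[0.642788, 0.766044], [-0.766044, 0.642788]]
[[0.642788, 0.766044], [-0.766044, 0.642788]] × [10, 11]ᵀ ≈ [14.8544, -0.5898]ᵀ
Result: (14.8544, -0.5898)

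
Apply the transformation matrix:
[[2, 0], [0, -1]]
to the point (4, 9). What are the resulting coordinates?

Matrix multiplication:
[[2, 0], [0, -1]] × [4, 9]ᵀ
= [(2)(4) + (0)(9), (0)(4) + (-1)(9)]ᵀ
= [8, -9]ᵀ
Result: (8, -9)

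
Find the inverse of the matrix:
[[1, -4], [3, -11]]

For [[a,b],[c,d]], inverse = (1/det)·[[d,-b],[-c,a]]
det = (1)(-11) - (-4)(3) = -11 - -12 = 1
Inverse = [[-11, 4], [-3, 1]]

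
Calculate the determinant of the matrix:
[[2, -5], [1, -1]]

For a 2×2 matrix [[a, b], [c, d]], det = ad - bc
det = (2)(-1) - (-5)(1) = -2 - -5 = 3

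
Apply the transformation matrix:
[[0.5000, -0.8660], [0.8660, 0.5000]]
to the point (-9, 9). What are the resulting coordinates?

Matrix multiplication:
[[0.5000, -0.8660], [0.8660, 0.5000]] × [-9, 9]ᵀ
= [(0.5000)(-9) + (-0.8660)(9), (0.8660)(-9) + (0.5000)(9)]ᵀ
= [-12.2940, -3.2940]ᵀ
Result: (-12.2940, -3.2940)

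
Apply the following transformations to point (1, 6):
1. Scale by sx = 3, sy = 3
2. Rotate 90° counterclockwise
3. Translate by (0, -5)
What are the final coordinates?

Step 1: Scale → (3, 18)
Step 2: Rotate 90° → (-18, 3)
Step 3: Translate → (-18, -2)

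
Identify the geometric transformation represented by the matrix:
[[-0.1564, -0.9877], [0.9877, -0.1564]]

This matrix represents: rotation by 99° counterclockwise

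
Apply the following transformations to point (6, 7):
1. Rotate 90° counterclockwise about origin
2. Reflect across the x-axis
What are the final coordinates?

Step 1: Rotate 90° → (-7, 6)
Step 2: Reflect across x-axis → (-7, -6)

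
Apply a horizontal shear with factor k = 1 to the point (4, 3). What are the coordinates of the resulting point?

Shear matrix for horizontal shear with factor k = 1:
[[1, 1], [0, 1]]
Result: (4, 3) → (7, 3)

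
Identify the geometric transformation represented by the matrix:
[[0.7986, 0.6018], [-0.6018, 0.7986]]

This matrix represents: rotation by 323° counterclockwise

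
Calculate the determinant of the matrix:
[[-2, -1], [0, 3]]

For a 2×2 matrix [[a, b], [c, d]], det = ad - bc
det = (-2)(3) - (-1)(0) = -6 - 0 = -6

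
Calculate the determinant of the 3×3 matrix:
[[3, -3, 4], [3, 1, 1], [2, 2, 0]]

Expansion along first row:
det = 3·det([[1,1],[2,0]]) - -3·det([[3,1],[2,0]]) + 4·det([[3,1],[2,2]])
    = 3·(1·0 - 1·2) - -3·(3·0 - 1·2) + 4·(3·2 - 1·2)
    = 3·-2 - -3·-2 + 4·4
    = -6 + -6 + 16 = 4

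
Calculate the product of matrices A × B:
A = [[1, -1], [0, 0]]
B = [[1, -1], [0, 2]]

Matrix multiplication:
C[0][0] = 1×1 + -1×0 = 1
C[0][1] = 1×-1 + -1×2 = -3
C[1][0] = 0×1 + 0×0 = 0
C[1][1] = 0×-1 + 0×2 = 0
Result: [[1, -3], [0, 0]]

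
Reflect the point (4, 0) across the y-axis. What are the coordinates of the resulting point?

Reflection across y-axis: (4, 0) → (-4, 0)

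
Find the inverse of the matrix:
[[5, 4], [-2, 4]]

For [[a,b],[c,d]], inverse = (1/det)·[[d,-b],[-c,a]]
det = (5)(4) - (4)(-2) = 20 - -8 = 28
Inverse = (1/28)·[[4, -4], [2, 5]]
= [[1/7, -1/7], [1/14, 5/28]]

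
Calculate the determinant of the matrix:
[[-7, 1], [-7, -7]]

For a 2×2 matrix [[a, b], [c, d]], det = ad - bc
det = (-7)(-7) - (1)(-7) = 49 - -7 = 56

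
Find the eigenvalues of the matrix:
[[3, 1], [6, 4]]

Characteristic equation: det(A - λI) = 0
λ² - (trace)λ + (det) = 0
trace = 3 + 4 = 7, det = (3)(4) - (1)(6) = 6
λ² - (7)λ + (6) = 0
λ = (7 ± √((7)² - 4·(6))) / 2 = (7 ± √25) / 2
Solving: λ = 1, 6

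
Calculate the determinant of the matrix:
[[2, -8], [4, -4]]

For a 2×2 matrix [[a, b], [c, d]], det = ad - bc
det = (2)(-4) - (-8)(4) = -8 - -32 = 24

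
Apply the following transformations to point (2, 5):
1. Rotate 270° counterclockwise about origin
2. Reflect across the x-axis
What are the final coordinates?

Step 1: Rotate 270° → (5, -2)
Step 2: Reflect across x-axis → (5, 2)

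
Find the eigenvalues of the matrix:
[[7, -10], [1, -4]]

Characteristic equation: det(A - λI) = 0
λ² - (trace)λ + (det) = 0
trace = 7 + -4 = 3, det = (7)(-4) - (-10)(1) = -18
λ² - (3)λ + (-18) = 0
λ = (3 ± √((3)² - 4·(-18))) / 2 = (3 ± √81) / 2
Solving: λ = -3, 6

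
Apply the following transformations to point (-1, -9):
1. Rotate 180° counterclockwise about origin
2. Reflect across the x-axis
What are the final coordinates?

Step 1: Rotate 180° → (1, 9)
Step 2: Reflect across x-axis → (1, -9)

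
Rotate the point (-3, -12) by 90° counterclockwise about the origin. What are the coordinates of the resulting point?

Rotation matrix for 90°: [[cos 90°, -sin 90°], [sin 90°, cos 90°]] = [[0, -1], [1, 0]]
[[0, -1], [1, 0]] × [-3, -12]ᵀ = [12, -3]ᵀ
Result: (12, -3)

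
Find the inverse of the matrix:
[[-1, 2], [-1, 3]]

For [[a,b],[c,d]], inverse = (1/det)·[[d,-b],[-c,a]]
det = (-1)(3) - (2)(-1) = -3 - -2 = -1
Inverse = (1/-1)·[[3, -2], [1, -1]]
= [[-3, 2], [-1, 1]]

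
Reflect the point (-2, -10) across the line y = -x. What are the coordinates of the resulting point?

Reflection across line y = -x: (-2, -10) → (10, 2)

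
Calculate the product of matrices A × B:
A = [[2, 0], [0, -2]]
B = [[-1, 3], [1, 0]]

Matrix multiplication:
C[0][0] = 2×-1 + 0×1 = -2
C[0][1] = 2×3 + 0×0 = 6
C[1][0] = 0×-1 + -2×1 = -2
C[1][1] = 0×3 + -2×0 = 0
Result: [[-2, 6], [-2, 0]]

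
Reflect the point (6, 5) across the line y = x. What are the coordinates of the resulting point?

Reflection across line y = x: (6, 5) → (5, 6)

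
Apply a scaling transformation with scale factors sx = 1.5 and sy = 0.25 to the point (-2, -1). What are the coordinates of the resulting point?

Scaling matrix:
[[1.50, 0], [0, 0.25]]
Result: (-2 × 1.5, -1 × 0.25) = (-3, -0.25)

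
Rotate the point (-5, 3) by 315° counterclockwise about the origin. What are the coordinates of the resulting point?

Rotation matrix for 315°: [[cos 315°, -sin 315°], [sin 315°, cos 315°]] ≈ [[0.707107, 0.707107], [-0.707107, 0.707107]]
[[0.707107, 0.707107], [-0.707107, 0.707107]] × [-5, 3]ᵀ ≈ [-1.4142, 5.6569]ᵀ
Result: (-1.4142, 5.6569)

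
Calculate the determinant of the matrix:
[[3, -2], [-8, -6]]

For a 2×2 matrix [[a, b], [c, d]], det = ad - bc
det = (3)(-6) - (-2)(-8) = -18 - 16 = -34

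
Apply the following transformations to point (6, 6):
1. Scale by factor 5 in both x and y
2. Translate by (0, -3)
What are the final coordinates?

Step 1: Scale (6, 6) by 5 → (30, 30)
Step 2: Translate by (0, -3) → (30, 27)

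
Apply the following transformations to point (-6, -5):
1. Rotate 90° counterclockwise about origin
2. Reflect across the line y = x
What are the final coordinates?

Step 1: Rotate 90° → (5, -6)
Step 2: Reflect across line y = x → (-6, 5)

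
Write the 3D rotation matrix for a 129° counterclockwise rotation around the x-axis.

Rotation matrix for counterclockwise 129° around x-axis:
cos(129°) = -0.6293, sin(129°) = 0.7771
Result: [[1, 0, 0], [0, -0.6293, -0.7771], [0, 0.7771, -0.6293]]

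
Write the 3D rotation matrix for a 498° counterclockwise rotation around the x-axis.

Rotation matrix for counterclockwise 498° around x-axis:
cos(498°) = -0.7431, sin(498°) = 0.6691
Result: [[1, 0, 0], [0, -0.7431, -0.6691], [0, 0.6691, -0.7431]]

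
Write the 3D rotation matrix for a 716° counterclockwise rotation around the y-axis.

Rotation matrix for counterclockwise 716° around y-axis:
cos(716°) = 0.9976, sin(716°) = -0.0698
Result: [[0.9976, 0, -0.0698], [0, 1, 0], [0.0698, 0, 0.9976]]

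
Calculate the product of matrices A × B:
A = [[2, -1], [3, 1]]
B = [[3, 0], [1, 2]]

Matrix multiplication:
C[0][0] = 2×3 + -1×1 = 5
C[0][1] = 2×0 + -1×2 = -2
C[1][0] = 3×3 + 1×1 = 10
C[1][1] = 3×0 + 1×2 = 2
Result: [[5, -2], [10, 2]]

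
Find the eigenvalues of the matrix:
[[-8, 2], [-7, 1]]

Characteristic equation: det(A - λI) = 0
λ² - (trace)λ + (det) = 0
trace = -8 + 1 = -7, det = (-8)(1) - (2)(-7) = 6
λ² - (-7)λ + (6) = 0
λ = (-7 ± √((-7)² - 4·(6))) / 2 = (-7 ± √25) / 2
Solving: λ = -6, -1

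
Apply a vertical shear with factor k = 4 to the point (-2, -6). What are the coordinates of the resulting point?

Shear matrix for vertical shear with factor k = 4:
[[1, 0], [4, 1]]
Result: (-2, -6) → (-2, -14)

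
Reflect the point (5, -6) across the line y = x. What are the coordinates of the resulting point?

Reflection across line y = x: (5, -6) → (-6, 5)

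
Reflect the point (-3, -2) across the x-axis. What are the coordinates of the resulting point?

Reflection across x-axis: (-3, -2) → (-3, 2)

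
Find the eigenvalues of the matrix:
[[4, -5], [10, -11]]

Characteristic equation: det(A - λI) = 0
λ² - (trace)λ + (det) = 0
trace = 4 + -11 = -7, det = (4)(-11) - (-5)(10) = 6
λ² - (-7)λ + (6) = 0
λ = (-7 ± √((-7)² - 4·(6))) / 2 = (-7 ± √25) / 2
Solving: λ = -6, -1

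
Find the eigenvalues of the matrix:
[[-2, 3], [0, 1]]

Characteristic equation: det(A - λI) = 0
λ² - (trace)λ + (det) = 0
trace = -2 + 1 = -1, det = (-2)(1) - (3)(0) = -2
λ² - (-1)λ + (-2) = 0
λ = (-1 ± √((-1)² - 4·(-2))) / 2 = (-1 ± √9) / 2
Solving: λ = -2, 1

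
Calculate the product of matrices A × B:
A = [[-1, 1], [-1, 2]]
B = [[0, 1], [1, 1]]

Matrix multiplication:
C[0][0] = -1×0 + 1×1 = 1
C[0][1] = -1×1 + 1×1 = 0
C[1][0] = -1×0 + 2×1 = 2
C[1][1] = -1×1 + 2×1 = 1
Result: [[1, 0], [2, 1]]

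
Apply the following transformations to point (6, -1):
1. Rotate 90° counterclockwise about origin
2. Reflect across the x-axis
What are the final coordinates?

Step 1: Rotate 90° → (1, 6)
Step 2: Reflect across x-axis → (1, -6)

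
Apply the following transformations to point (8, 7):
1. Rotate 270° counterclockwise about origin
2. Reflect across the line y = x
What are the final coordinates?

Step 1: Rotate 270° → (7, -8)
Step 2: Reflect across line y = x → (-8, 7)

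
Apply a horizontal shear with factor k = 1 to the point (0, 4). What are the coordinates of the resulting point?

Shear matrix for horizontal shear with factor k = 1:
[[1, 1], [0, 1]]
Result: (0, 4) → (4, 4)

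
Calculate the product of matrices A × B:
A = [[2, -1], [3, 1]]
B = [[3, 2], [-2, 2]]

Matrix multiplication:
C[0][0] = 2×3 + -1×-2 = 8
C[0][1] = 2×2 + -1×2 = 2
C[1][0] = 3×3 + 1×-2 = 7
C[1][1] = 3×2 + 1×2 = 8
Result: [[8, 2], [7, 8]]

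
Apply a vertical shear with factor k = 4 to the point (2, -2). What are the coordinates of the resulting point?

Shear matrix for vertical shear with factor k = 4:
[[1, 0], [4, 1]]
Result: (2, -2) → (2, 6)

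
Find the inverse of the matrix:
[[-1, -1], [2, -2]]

For [[a,b],[c,d]], inverse = (1/det)·[[d,-b],[-c,a]]
det = (-1)(-2) - (-1)(2) = 2 - -2 = 4
Inverse = (1/4)·[[-2, 1], [-2, -1]]
= [[-1/2, 1/4], [-1/2, -1/4]]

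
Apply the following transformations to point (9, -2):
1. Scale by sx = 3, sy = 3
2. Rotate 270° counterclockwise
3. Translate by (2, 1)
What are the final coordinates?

Step 1: Scale → (27, -6)
Step 2: Rotate 270° → (-6, -27)
Step 3: Translate → (-4, -26)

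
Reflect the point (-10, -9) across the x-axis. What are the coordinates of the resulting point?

Reflection across x-axis: (-10, -9) → (-10, 9)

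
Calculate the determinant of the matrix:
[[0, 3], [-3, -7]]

For a 2×2 matrix [[a, b], [c, d]], det = ad - bc
det = (0)(-7) - (3)(-3) = 0 - -9 = 9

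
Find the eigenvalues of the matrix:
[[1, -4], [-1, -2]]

Characteristic equation: det(A - λI) = 0
λ² - (trace)λ + (det) = 0
trace = 1 + -2 = -1, det = (1)(-2) - (-4)(-1) = -6
λ² - (-1)λ + (-6) = 0
λ = (-1 ± √((-1)² - 4·(-6))) / 2 = (-1 ± √25) / 2
Solving: λ = -3, 2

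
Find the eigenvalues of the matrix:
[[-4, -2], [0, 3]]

Characteristic equation: det(A - λI) = 0
λ² - (trace)λ + (det) = 0
trace = -4 + 3 = -1, det = (-4)(3) - (-2)(0) = -12
λ² - (-1)λ + (-12) = 0
λ = (-1 ± √((-1)² - 4·(-12))) / 2 = (-1 ± √49) / 2
Solving: λ = -4, 3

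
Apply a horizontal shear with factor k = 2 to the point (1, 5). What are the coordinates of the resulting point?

Shear matrix for horizontal shear with factor k = 2:
[[1, 2], [0, 1]]
Result: (1, 5) → (11, 5)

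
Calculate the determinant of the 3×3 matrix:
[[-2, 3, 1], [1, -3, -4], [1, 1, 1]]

Expansion along first row:
det = -2·det([[-3,-4],[1,1]]) - 3·det([[1,-4],[1,1]]) + 1·det([[1,-3],[1,1]])
    = -2·(-3·1 - -4·1) - 3·(1·1 - -4·1) + 1·(1·1 - -3·1)
    = -2·1 - 3·5 + 1·4
    = -2 + -15 + 4 = -13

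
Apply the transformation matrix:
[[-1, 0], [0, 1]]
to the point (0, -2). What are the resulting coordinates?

Matrix multiplication:
[[-1, 0], [0, 1]] × [0, -2]ᵀ
= [(-1)(0) + (0)(-2), (0)(0) + (1)(-2)]ᵀ
= [0, -2]ᵀ
Result: (0, -2)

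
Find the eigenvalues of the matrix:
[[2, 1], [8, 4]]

Characteristic equation: det(A - λI) = 0
λ² - (trace)λ + (det) = 0
trace = 2 + 4 = 6, det = (2)(4) - (1)(8) = 0
λ² - (6)λ + (0) = 0
λ = (6 ± √((6)² - 4·(0))) / 2 = (6 ± √36) / 2
Solving: λ = 0, 6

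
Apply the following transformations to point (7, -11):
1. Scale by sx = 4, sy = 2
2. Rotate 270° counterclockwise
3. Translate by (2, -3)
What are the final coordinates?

Step 1: Scale → (28, -22)
Step 2: Rotate 270° → (-22, -28)
Step 3: Translate → (-20, -31)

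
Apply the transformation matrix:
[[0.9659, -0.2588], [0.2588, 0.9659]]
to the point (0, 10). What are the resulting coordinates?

Matrix multiplication:
[[0.9659, -0.2588], [0.2588, 0.9659]] × [0, 10]ᵀ
= [(0.9659)(0) + (-0.2588)(10), (0.2588)(0) + (0.9659)(10)]ᵀ
= [-2.5880, 9.6590]ᵀ
Result: (-2.5880, 9.6590)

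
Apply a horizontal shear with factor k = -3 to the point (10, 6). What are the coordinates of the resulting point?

Shear matrix for horizontal shear with factor k = -3:
[[1, -3], [0, 1]]
Result: (10, 6) → (-8, 6)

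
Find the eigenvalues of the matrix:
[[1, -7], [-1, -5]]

Characteristic equation: det(A - λI) = 0
λ² - (trace)λ + (det) = 0
trace = 1 + -5 = -4, det = (1)(-5) - (-7)(-1) = -12
λ² - (-4)λ + (-12) = 0
λ = (-4 ± √((-4)² - 4·(-12))) / 2 = (-4 ± √64) / 2
Solving: λ = -6, 2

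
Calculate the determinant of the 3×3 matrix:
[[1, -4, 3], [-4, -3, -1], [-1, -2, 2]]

Expansion along first row:
det = 1·det([[-3,-1],[-2,2]]) - -4·det([[-4,-1],[-1,2]]) + 3·det([[-4,-3],[-1,-2]])
    = 1·(-3·2 - -1·-2) - -4·(-4·2 - -1·-1) + 3·(-4·-2 - -3·-1)
    = 1·-8 - -4·-9 + 3·5
    = -8 + -36 + 15 = -29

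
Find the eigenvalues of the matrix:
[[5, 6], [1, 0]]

Characteristic equation: det(A - λI) = 0
λ² - (trace)λ + (det) = 0
trace = 5 + 0 = 5, det = (5)(0) - (6)(1) = -6
λ² - (5)λ + (-6) = 0
λ = (5 ± √((5)² - 4·(-6))) / 2 = (5 ± √49) / 2
Solving: λ = -1, 6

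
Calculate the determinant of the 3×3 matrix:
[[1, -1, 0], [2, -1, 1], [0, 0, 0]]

Expansion along first row:
det = 1·det([[-1,1],[0,0]]) - -1·det([[2,1],[0,0]]) + 0·det([[2,-1],[0,0]])
    = 1·(-1·0 - 1·0) - -1·(2·0 - 1·0) + 0·(2·0 - -1·0)
    = 1·0 - -1·0 + 0·0
    = 0 + 0 + 0 = 0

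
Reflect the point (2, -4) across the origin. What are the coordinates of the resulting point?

Reflection across origin: (2, -4) → (-2, 4)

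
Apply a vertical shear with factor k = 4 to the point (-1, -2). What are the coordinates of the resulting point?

Shear matrix for vertical shear with factor k = 4:
[[1, 0], [4, 1]]
Result: (-1, -2) → (-1, -6)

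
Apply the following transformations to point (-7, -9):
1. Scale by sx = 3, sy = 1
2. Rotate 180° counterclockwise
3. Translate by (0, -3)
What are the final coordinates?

Step 1: Scale → (-21, -9)
Step 2: Rotate 180° → (21, 9)
Step 3: Translate → (21, 6)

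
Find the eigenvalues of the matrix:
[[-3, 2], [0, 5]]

Characteristic equation: det(A - λI) = 0
λ² - (trace)λ + (det) = 0
trace = -3 + 5 = 2, det = (-3)(5) - (2)(0) = -15
λ² - (2)λ + (-15) = 0
λ = (2 ± √((2)² - 4·(-15))) / 2 = (2 ± √64) / 2
Solving: λ = -3, 5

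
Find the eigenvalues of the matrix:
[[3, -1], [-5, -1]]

Characteristic equation: det(A - λI) = 0
λ² - (trace)λ + (det) = 0
trace = 3 + -1 = 2, det = (3)(-1) - (-1)(-5) = -8
λ² - (2)λ + (-8) = 0
λ = (2 ± √((2)² - 4·(-8))) / 2 = (2 ± √36) / 2
Solving: λ = -2, 4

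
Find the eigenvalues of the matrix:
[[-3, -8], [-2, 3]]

Characteristic equation: det(A - λI) = 0
λ² - (trace)λ + (det) = 0
trace = -3 + 3 = 0, det = (-3)(3) - (-8)(-2) = -25
λ² - (0)λ + (-25) = 0
λ = (0 ± √((0)² - 4·(-25))) / 2 = (0 ± √100) / 2
Solving: λ = -5, 5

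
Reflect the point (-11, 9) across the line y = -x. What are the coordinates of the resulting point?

Reflection across line y = -x: (-11, 9) → (-9, 11)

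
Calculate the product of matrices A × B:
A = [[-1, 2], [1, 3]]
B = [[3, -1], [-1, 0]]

Matrix multiplication:
C[0][0] = -1×3 + 2×-1 = -5
C[0][1] = -1×-1 + 2×0 = 1
C[1][0] = 1×3 + 3×-1 = 0
C[1][1] = 1×-1 + 3×0 = -1
Result: [[-5, 1], [0, -1]]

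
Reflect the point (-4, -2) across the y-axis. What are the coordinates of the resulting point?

Reflection across y-axis: (-4, -2) → (4, -2)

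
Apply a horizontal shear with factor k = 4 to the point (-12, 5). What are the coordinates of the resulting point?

Shear matrix for horizontal shear with factor k = 4:
[[1, 4], [0, 1]]
Result: (-12, 5) → (8, 5)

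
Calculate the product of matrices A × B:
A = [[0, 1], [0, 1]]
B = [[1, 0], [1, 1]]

Matrix multiplication:
C[0][0] = 0×1 + 1×1 = 1
C[0][1] = 0×0 + 1×1 = 1
C[1][0] = 0×1 + 1×1 = 1
C[1][1] = 0×0 + 1×1 = 1
Result: [[1, 1], [1, 1]]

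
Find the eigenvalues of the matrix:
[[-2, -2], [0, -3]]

Characteristic equation: det(A - λI) = 0
λ² - (trace)λ + (det) = 0
trace = -2 + -3 = -5, det = (-2)(-3) - (-2)(0) = 6
λ² - (-5)λ + (6) = 0
λ = (-5 ± √((-5)² - 4·(6))) / 2 = (-5 ± √1) / 2
Solving: λ = -3, -2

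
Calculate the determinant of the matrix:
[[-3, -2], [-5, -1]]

For a 2×2 matrix [[a, b], [c, d]], det = ad - bc
det = (-3)(-1) - (-2)(-5) = 3 - 10 = -7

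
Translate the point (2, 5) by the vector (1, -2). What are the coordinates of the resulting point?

Translation by (1, -2) (homogeneous matrix [[1, 0, 1], [0, 1, -2], [0, 0, 1]]):
x' = 2 + 1 = 3
y' = 5 + -2 = 3
Result: (3, 3)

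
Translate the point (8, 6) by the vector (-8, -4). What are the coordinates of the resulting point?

Translation by (-8, -4) (homogeneous matrix [[1, 0, -8], [0, 1, -4], [0, 0, 1]]):
x' = 8 + -8 = 0
y' = 6 + -4 = 2
Result: (0, 2)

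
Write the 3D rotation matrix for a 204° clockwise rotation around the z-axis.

Rotation matrix for clockwise 204° around z-axis:
A clockwise rotation by 204° is a counterclockwise rotation by -204°.
cos(-204°) = -0.9135, sin(-204°) = 0.4067
Result: [[-0.9135, -0.4067, 0], [0.4067, -0.9135, 0], [0, 0, 1]]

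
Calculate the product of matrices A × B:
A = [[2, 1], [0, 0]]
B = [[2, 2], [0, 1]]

Matrix multiplication:
C[0][0] = 2×2 + 1×0 = 4
C[0][1] = 2×2 + 1×1 = 5
C[1][0] = 0×2 + 0×0 = 0
C[1][1] = 0×2 + 0×1 = 0
Result: [[4, 5], [0, 0]]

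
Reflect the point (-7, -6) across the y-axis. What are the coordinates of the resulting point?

Reflection across y-axis: (-7, -6) → (7, -6)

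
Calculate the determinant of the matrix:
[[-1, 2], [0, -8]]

For a 2×2 matrix [[a, b], [c, d]], det = ad - bc
det = (-1)(-8) - (2)(0) = 8 - 0 = 8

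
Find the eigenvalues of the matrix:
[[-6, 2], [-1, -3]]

Characteristic equation: det(A - λI) = 0
λ² - (trace)λ + (det) = 0
trace = -6 + -3 = -9, det = (-6)(-3) - (2)(-1) = 20
λ² - (-9)λ + (20) = 0
λ = (-9 ± √((-9)² - 4·(20))) / 2 = (-9 ± √1) / 2
Solving: λ = -5, -4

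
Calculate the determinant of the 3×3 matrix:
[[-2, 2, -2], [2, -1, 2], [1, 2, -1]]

Expansion along first row:
det = -2·det([[-1,2],[2,-1]]) - 2·det([[2,2],[1,-1]]) + -2·det([[2,-1],[1,2]])
    = -2·(-1·-1 - 2·2) - 2·(2·-1 - 2·1) + -2·(2·2 - -1·1)
    = -2·-3 - 2·-4 + -2·5
    = 6 + 8 + -10 = 4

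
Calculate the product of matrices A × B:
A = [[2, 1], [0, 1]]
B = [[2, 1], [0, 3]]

Matrix multiplication:
C[0][0] = 2×2 + 1×0 = 4
C[0][1] = 2×1 + 1×3 = 5
C[1][0] = 0×2 + 1×0 = 0
C[1][1] = 0×1 + 1×3 = 3
Result: [[4, 5], [0, 3]]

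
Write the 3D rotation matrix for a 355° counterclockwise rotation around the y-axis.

Rotation matrix for counterclockwise 355° around y-axis:
cos(355°) = 0.9962, sin(355°) = -0.0872
Result: [[0.9962, 0, -0.0872], [0, 1, 0], [0.0872, 0, 0.9962]]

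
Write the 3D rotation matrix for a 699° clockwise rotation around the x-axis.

Rotation matrix for clockwise 699° around x-axis:
A clockwise rotation by 699° is a counterclockwise rotation by -699°.
cos(-699°) = 0.9336, sin(-699°) = 0.3584
Result: [[1, 0, 0], [0, 0.9336, -0.3584], [0, 0.3584, 0.9336]]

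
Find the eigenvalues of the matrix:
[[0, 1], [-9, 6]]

Characteristic equation: det(A - λI) = 0
λ² - (trace)λ + (det) = 0
trace = 0 + 6 = 6, det = (0)(6) - (1)(-9) = 9
λ² - (6)λ + (9) = 0
λ = (6 ± √((6)² - 4·(9))) / 2 = (6 ± √0) / 2
Solving: λ = 3, 3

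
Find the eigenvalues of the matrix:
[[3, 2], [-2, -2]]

Characteristic equation: det(A - λI) = 0
λ² - (trace)λ + (det) = 0
trace = 3 + -2 = 1, det = (3)(-2) - (2)(-2) = -2
λ² - (1)λ + (-2) = 0
λ = (1 ± √((1)² - 4·(-2))) / 2 = (1 ± √9) / 2
Solving: λ = -1, 2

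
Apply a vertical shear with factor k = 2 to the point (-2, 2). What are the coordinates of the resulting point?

Shear matrix for vertical shear with factor k = 2:
[[1, 0], [2, 1]]
Result: (-2, 2) → (-2, -2)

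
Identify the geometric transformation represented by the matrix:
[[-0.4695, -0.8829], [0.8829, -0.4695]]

This matrix represents: rotation by 118° counterclockwise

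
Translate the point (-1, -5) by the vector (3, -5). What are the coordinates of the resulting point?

Translation by (3, -5) (homogeneous matrix [[1, 0, 3], [0, 1, -5], [0, 0, 1]]):
x' = -1 + 3 = 2
y' = -5 + -5 = -10
Result: (2, -10)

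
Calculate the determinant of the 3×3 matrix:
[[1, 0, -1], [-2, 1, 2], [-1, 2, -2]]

Expansion along first row:
det = 1·det([[1,2],[2,-2]]) - 0·det([[-2,2],[-1,-2]]) + -1·det([[-2,1],[-1,2]])
    = 1·(1·-2 - 2·2) - 0·(-2·-2 - 2·-1) + -1·(-2·2 - 1·-1)
    = 1·-6 - 0·6 + -1·-3
    = -6 + 0 + 3 = -3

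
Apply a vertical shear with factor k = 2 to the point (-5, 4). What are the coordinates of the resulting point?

Shear matrix for vertical shear with factor k = 2:
[[1, 0], [2, 1]]
Result: (-5, 4) → (-5, -6)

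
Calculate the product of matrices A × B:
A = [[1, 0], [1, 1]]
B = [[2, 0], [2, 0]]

Matrix multiplication:
C[0][0] = 1×2 + 0×2 = 2
C[0][1] = 1×0 + 0×0 = 0
C[1][0] = 1×2 + 1×2 = 4
C[1][1] = 1×0 + 1×0 = 0
Result: [[2, 0], [4, 0]]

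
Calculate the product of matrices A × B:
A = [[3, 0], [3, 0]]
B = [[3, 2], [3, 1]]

Matrix multiplication:
C[0][0] = 3×3 + 0×3 = 9
C[0][1] = 3×2 + 0×1 = 6
C[1][0] = 3×3 + 0×3 = 9
C[1][1] = 3×2 + 0×1 = 6
Result: [[9, 6], [9, 6]]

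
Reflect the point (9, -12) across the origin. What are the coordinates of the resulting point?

Reflection across origin: (9, -12) → (-9, 12)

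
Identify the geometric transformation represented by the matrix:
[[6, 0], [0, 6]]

This matrix represents: uniform scaling by factor 6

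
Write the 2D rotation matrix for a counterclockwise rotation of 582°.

Rotation matrix formula: [[cos θ, -sin θ], [sin θ, cos θ]]
For θ = 582°:
cos(582°) = -0.7431
sin(582°) = -0.6691
Result: [[-0.7431, 0.6691], [-0.6691, -0.7431]]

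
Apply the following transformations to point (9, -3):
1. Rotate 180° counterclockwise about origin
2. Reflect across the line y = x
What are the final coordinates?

Step 1: Rotate 180° → (-9, 3)
Step 2: Reflect across line y = x → (3, -9)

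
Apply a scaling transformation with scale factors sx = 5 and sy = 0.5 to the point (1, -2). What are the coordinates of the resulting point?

Scaling matrix:
[[5, 0], [0, 0.50]]
Result: (1 × 5, -2 × 0.5) = (5, -1)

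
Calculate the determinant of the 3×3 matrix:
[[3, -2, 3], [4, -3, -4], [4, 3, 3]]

Expansion along first row:
det = 3·det([[-3,-4],[3,3]]) - -2·det([[4,-4],[4,3]]) + 3·det([[4,-3],[4,3]])
    = 3·(-3·3 - -4·3) - -2·(4·3 - -4·4) + 3·(4·3 - -3·4)
    = 3·3 - -2·28 + 3·24
    = 9 + 56 + 72 = 137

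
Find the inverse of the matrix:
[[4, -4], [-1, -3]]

For [[a,b],[c,d]], inverse = (1/det)·[[d,-b],[-c,a]]
det = (4)(-3) - (-4)(-1) = -12 - 4 = -16
Inverse = (1/-16)·[[-3, 4], [1, 4]]
= [[3/16, -1/4], [-1/16, -1/4]]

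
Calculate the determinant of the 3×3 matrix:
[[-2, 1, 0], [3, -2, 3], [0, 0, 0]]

Expansion along first row:
det = -2·det([[-2,3],[0,0]]) - 1·det([[3,3],[0,0]]) + 0·det([[3,-2],[0,0]])
    = -2·(-2·0 - 3·0) - 1·(3·0 - 3·0) + 0·(3·0 - -2·0)
    = -2·0 - 1·0 + 0·0
    = 0 + 0 + 0 = 0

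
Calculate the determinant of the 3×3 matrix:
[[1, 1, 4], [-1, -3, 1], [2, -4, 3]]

Expansion along first row:
det = 1·det([[-3,1],[-4,3]]) - 1·det([[-1,1],[2,3]]) + 4·det([[-1,-3],[2,-4]])
    = 1·(-3·3 - 1·-4) - 1·(-1·3 - 1·2) + 4·(-1·-4 - -3·2)
    = 1·-5 - 1·-5 + 4·10
    = -5 + 5 + 40 = 40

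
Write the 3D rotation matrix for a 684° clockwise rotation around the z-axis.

Rotation matrix for clockwise 684° around z-axis:
A clockwise rotation by 684° is a counterclockwise rotation by -684°.
cos(-684°) = 0.8090, sin(-684°) = 0.5878
Result: [[0.8090, -0.5878, 0], [0.5878, 0.8090, 0], [0, 0, 1]]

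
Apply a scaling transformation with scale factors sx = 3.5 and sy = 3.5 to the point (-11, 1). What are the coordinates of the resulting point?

Scaling matrix:
[[3.50, 0], [0, 3.50]]
Result: (-11 × 3.5, 1 × 3.5) = (-38.5, 3.5)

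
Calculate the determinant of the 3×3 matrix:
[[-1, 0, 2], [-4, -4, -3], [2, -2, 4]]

Expansion along first row:
det = -1·det([[-4,-3],[-2,4]]) - 0·det([[-4,-3],[2,4]]) + 2·det([[-4,-4],[2,-2]])
    = -1·(-4·4 - -3·-2) - 0·(-4·4 - -3·2) + 2·(-4·-2 - -4·2)
    = -1·-22 - 0·-10 + 2·16
    = 22 + 0 + 32 = 54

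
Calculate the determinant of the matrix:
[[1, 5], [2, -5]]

For a 2×2 matrix [[a, b], [c, d]], det = ad - bc
det = (1)(-5) - (5)(2) = -5 - 10 = -15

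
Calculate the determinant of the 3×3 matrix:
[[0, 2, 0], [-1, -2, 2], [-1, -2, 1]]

Expansion along first row:
det = 0·det([[-2,2],[-2,1]]) - 2·det([[-1,2],[-1,1]]) + 0·det([[-1,-2],[-1,-2]])
    = 0·(-2·1 - 2·-2) - 2·(-1·1 - 2·-1) + 0·(-1·-2 - -2·-1)
    = 0·2 - 2·1 + 0·0
    = 0 + -2 + 0 = -2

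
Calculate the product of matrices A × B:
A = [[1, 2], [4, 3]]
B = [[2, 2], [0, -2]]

Matrix multiplication:
C[0][0] = 1×2 + 2×0 = 2
C[0][1] = 1×2 + 2×-2 = -2
C[1][0] = 4×2 + 3×0 = 8
C[1][1] = 4×2 + 3×-2 = 2
Result: [[2, -2], [8, 2]]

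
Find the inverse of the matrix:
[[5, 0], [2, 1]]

For [[a,b],[c,d]], inverse = (1/det)·[[d,-b],[-c,a]]
det = (5)(1) - (0)(2) = 5 - 0 = 5
Inverse = (1/5)·[[1, 0], [-2, 5]]
= [[1/5, 0], [-2/5, 1]]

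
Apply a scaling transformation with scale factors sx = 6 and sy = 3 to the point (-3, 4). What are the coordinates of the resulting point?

Scaling matrix:
[[6, 0], [0, 3]]
Result: (-3 × 6, 4 × 3) = (-18, 12)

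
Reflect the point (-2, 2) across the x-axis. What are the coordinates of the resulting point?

Reflection across x-axis: (-2, 2) → (-2, -2)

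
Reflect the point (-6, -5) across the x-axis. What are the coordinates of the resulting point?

Reflection across x-axis: (-6, -5) → (-6, 5)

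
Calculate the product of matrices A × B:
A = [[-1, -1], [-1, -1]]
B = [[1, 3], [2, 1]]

Matrix multiplication:
C[0][0] = -1×1 + -1×2 = -3
C[0][1] = -1×3 + -1×1 = -4
C[1][0] = -1×1 + -1×2 = -3
C[1][1] = -1×3 + -1×1 = -4
Result: [[-3, -4], [-3, -4]]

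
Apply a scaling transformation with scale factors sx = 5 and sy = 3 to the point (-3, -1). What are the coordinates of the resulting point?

Scaling matrix:
[[5, 0], [0, 3]]
Result: (-3 × 5, -1 × 3) = (-15, -3)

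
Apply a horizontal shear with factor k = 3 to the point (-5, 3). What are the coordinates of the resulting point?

Shear matrix for horizontal shear with factor k = 3:
[[1, 3], [0, 1]]
Result: (-5, 3) → (4, 3)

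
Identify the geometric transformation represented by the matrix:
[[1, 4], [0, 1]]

This matrix represents: horizontal shear with factor 4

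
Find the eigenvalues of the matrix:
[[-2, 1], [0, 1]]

Characteristic equation: det(A - λI) = 0
λ² - (trace)λ + (det) = 0
trace = -2 + 1 = -1, det = (-2)(1) - (1)(0) = -2
λ² - (-1)λ + (-2) = 0
λ = (-1 ± √((-1)² - 4·(-2))) / 2 = (-1 ± √9) / 2
Solving: λ = -2, 1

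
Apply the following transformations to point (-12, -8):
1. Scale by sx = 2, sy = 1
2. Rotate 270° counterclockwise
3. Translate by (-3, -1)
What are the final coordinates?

Step 1: Scale → (-24, -8)
Step 2: Rotate 270° → (-8, 24)
Step 3: Translate → (-11, 23)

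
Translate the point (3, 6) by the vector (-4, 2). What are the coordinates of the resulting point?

Translation by (-4, 2) (homogeneous matrix [[1, 0, -4], [0, 1, 2], [0, 0, 1]]):
x' = 3 + -4 = -1
y' = 6 + 2 = 8
Result: (-1, 8)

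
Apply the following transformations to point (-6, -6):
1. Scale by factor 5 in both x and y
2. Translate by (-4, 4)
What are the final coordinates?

Step 1: Scale (-6, -6) by 5 → (-30, -30)
Step 2: Translate by (-4, 4) → (-34, -26)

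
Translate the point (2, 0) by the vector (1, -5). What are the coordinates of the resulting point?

Translation by (1, -5) (homogeneous matrix [[1, 0, 1], [0, 1, -5], [0, 0, 1]]):
x' = 2 + 1 = 3
y' = 0 + -5 = -5
Result: (3, -5)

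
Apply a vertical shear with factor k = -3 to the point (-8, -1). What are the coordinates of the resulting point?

Shear matrix for vertical shear with factor k = -3:
[[1, 0], [-3, 1]]
Result: (-8, -1) → (-8, 23)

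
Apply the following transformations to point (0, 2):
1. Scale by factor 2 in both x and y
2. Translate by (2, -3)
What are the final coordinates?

Step 1: Scale (0, 2) by 2 → (0, 4)
Step 2: Translate by (2, -3) → (2, 1)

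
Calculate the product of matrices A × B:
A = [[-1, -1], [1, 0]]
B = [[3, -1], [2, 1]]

Matrix multiplication:
C[0][0] = -1×3 + -1×2 = -5
C[0][1] = -1×-1 + -1×1 = 0
C[1][0] = 1×3 + 0×2 = 3
C[1][1] = 1×-1 + 0×1 = -1
Result: [[-5, 0], [3, -1]]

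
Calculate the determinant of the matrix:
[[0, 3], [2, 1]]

For a 2×2 matrix [[a, b], [c, d]], det = ad - bc
det = (0)(1) - (3)(2) = 0 - 6 = -6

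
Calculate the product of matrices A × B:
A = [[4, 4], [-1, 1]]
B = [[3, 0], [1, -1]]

Matrix multiplication:
C[0][0] = 4×3 + 4×1 = 16
C[0][1] = 4×0 + 4×-1 = -4
C[1][0] = -1×3 + 1×1 = -2
C[1][1] = -1×0 + 1×-1 = -1
Result: [[16, -4], [-2, -1]]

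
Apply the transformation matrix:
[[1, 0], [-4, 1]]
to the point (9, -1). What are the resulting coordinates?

Matrix multiplication:
[[1, 0], [-4, 1]] × [9, -1]ᵀ
= [(1)(9) + (0)(-1), (-4)(9) + (1)(-1)]ᵀ
= [9, -37]ᵀ
Result: (9, -37)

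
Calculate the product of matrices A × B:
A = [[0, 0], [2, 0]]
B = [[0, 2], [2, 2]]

Matrix multiplication:
C[0][0] = 0×0 + 0×2 = 0
C[0][1] = 0×2 + 0×2 = 0
C[1][0] = 2×0 + 0×2 = 0
C[1][1] = 2×2 + 0×2 = 4
Result: [[0, 0], [0, 4]]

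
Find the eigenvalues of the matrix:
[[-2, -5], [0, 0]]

Characteristic equation: det(A - λI) = 0
λ² - (trace)λ + (det) = 0
trace = -2 + 0 = -2, det = (-2)(0) - (-5)(0) = 0
λ² - (-2)λ + (0) = 0
λ = (-2 ± √((-2)² - 4·(0))) / 2 = (-2 ± √4) / 2
Solving: λ = -2, 0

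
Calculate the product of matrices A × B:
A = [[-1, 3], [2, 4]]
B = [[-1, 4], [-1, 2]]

Matrix multiplication:
C[0][0] = -1×-1 + 3×-1 = -2
C[0][1] = -1×4 + 3×2 = 2
C[1][0] = 2×-1 + 4×-1 = -6
C[1][1] = 2×4 + 4×2 = 16
Result: [[-2, 2], [-6, 16]]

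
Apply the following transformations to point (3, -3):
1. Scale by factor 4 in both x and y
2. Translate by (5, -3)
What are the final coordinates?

Step 1: Scale (3, -3) by 4 → (12, -12)
Step 2: Translate by (5, -3) → (17, -15)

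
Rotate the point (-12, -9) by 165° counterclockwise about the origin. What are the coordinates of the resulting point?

Rotation matrix for 165°: [[cos 165°, -sin 165°], [sin 165°, cos 165°]] ≈ [[-0.965926, -0.258819], [0.258819, -0.965926]]
[[-0.965926, -0.258819], [0.258819, -0.965926]] × [-12, -9]ᵀ ≈ [13.9205, 5.5875]ᵀ
Result: (13.9205, 5.5875)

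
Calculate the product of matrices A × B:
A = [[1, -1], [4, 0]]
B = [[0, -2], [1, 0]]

Matrix multiplication:
C[0][0] = 1×0 + -1×1 = -1
C[0][1] = 1×-2 + -1×0 = -2
C[1][0] = 4×0 + 0×1 = 0
C[1][1] = 4×-2 + 0×0 = -8
Result: [[-1, -2], [0, -8]]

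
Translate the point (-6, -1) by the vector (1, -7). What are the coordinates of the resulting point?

Translation by (1, -7) (homogeneous matrix [[1, 0, 1], [0, 1, -7], [0, 0, 1]]):
x' = -6 + 1 = -5
y' = -1 + -7 = -8
Result: (-5, -8)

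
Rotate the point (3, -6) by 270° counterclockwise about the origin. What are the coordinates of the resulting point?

Rotation matrix for 270°: [[cos 270°, -sin 270°], [sin 270°, cos 270°]] = [[0, 1], [-1, 0]]
[[0, 1], [-1, 0]] × [3, -6]ᵀ = [-6, -3]ᵀ
Result: (-6, -3)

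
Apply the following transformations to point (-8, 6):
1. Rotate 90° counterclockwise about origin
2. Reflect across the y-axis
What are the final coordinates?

Step 1: Rotate 90° → (-6, -8)
Step 2: Reflect across y-axis → (6, -8)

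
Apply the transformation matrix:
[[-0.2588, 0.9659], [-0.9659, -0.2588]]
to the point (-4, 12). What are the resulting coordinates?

Matrix multiplication:
[[-0.2588, 0.9659], [-0.9659, -0.2588]] × [-4, 12]ᵀ
= [(-0.2588)(-4) + (0.9659)(12), (-0.9659)(-4) + (-0.2588)(12)]ᵀ
= [12.6260, 0.7580]ᵀ
Result: (12.6260, 0.7580)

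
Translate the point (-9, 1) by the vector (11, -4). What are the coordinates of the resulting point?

Translation by (11, -4) (homogeneous matrix [[1, 0, 11], [0, 1, -4], [0, 0, 1]]):
x' = -9 + 11 = 2
y' = 1 + -4 = -3
Result: (2, -3)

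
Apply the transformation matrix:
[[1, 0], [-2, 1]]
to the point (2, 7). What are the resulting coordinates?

Matrix multiplication:
[[1, 0], [-2, 1]] × [2, 7]ᵀ
= [(1)(2) + (0)(7), (-2)(2) + (1)(7)]ᵀ
= [2, 3]ᵀ
Result: (2, 3)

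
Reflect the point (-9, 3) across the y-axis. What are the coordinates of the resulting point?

Reflection across y-axis: (-9, 3) → (9, 3)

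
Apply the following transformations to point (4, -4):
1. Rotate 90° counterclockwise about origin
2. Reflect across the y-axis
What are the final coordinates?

Step 1: Rotate 90° → (4, 4)
Step 2: Reflect across y-axis → (-4, 4)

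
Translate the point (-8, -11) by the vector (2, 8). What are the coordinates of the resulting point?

Translation by (2, 8) (homogeneous matrix [[1, 0, 2], [0, 1, 8], [0, 0, 1]]):
x' = -8 + 2 = -6
y' = -11 + 8 = -3
Result: (-6, -3)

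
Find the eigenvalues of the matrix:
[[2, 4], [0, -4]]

Characteristic equation: det(A - λI) = 0
λ² - (trace)λ + (det) = 0
trace = 2 + -4 = -2, det = (2)(-4) - (4)(0) = -8
λ² - (-2)λ + (-8) = 0
λ = (-2 ± √((-2)² - 4·(-8))) / 2 = (-2 ± √36) / 2
Solving: λ = -4, 2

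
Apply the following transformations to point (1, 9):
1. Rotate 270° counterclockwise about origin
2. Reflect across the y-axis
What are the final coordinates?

Step 1: Rotate 270° → (9, -1)
Step 2: Reflect across y-axis → (-9, -1)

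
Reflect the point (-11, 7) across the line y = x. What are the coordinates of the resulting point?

Reflection across line y = x: (-11, 7) → (7, -11)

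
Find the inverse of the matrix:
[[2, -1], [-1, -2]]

For [[a,b],[c,d]], inverse = (1/det)·[[d,-b],[-c,a]]
det = (2)(-2) - (-1)(-1) = -4 - 1 = -5
Inverse = (1/-5)·[[-2, 1], [1, 2]]
= [[2/5, -1/5], [-1/5, -2/5]]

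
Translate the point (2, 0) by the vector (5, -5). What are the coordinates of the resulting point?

Translation by (5, -5) (homogeneous matrix [[1, 0, 5], [0, 1, -5], [0, 0, 1]]):
x' = 2 + 5 = 7
y' = 0 + -5 = -5
Result: (7, -5)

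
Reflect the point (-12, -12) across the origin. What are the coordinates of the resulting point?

Reflection across origin: (-12, -12) → (12, 12)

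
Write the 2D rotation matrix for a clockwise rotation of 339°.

Rotation matrix formula: [[cos θ, -sin θ], [sin θ, cos θ]]
A clockwise rotation by 339° is equivalent to a counterclockwise rotation by -339°.
For θ = -339°:
cos(-339°) = 0.9336
sin(-339°) = 0.3584
Result: [[0.9336, -0.3584], [0.3584, 0.9336]]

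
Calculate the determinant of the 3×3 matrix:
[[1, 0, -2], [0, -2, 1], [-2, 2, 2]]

Expansion along first row:
det = 1·det([[-2,1],[2,2]]) - 0·det([[0,1],[-2,2]]) + -2·det([[0,-2],[-2,2]])
    = 1·(-2·2 - 1·2) - 0·(0·2 - 1·-2) + -2·(0·2 - -2·-2)
    = 1·-6 - 0·2 + -2·-4
    = -6 + 0 + 8 = 2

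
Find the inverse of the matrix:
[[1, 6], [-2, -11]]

For [[a,b],[c,d]], inverse = (1/det)·[[d,-b],[-c,a]]
det = (1)(-11) - (6)(-2) = -11 - -12 = 1
Inverse = [[-11, -6], [2, 1]]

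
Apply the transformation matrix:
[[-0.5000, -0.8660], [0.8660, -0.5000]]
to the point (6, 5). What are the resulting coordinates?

Matrix multiplication:
[[-0.5000, -0.8660], [0.8660, -0.5000]] × [6, 5]ᵀ
= [(-0.5000)(6) + (-0.8660)(5), (0.8660)(6) + (-0.5000)(5)]ᵀ
= [-7.3300, 2.6960]ᵀ
Result: (-7.3300, 2.6960)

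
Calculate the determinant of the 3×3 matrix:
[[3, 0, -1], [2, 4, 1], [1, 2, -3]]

Expansion along first row:
det = 3·det([[4,1],[2,-3]]) - 0·det([[2,1],[1,-3]]) + -1·det([[2,4],[1,2]])
    = 3·(4·-3 - 1·2) - 0·(2·-3 - 1·1) + -1·(2·2 - 4·1)
    = 3·-14 - 0·-7 + -1·0
    = -42 + 0 + 0 = -42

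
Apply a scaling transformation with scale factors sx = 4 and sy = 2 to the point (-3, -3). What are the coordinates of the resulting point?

Scaling matrix:
[[4, 0], [0, 2]]
Result: (-3 × 4, -3 × 2) = (-12, -6)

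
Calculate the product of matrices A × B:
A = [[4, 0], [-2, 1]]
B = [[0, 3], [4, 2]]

Matrix multiplication:
C[0][0] = 4×0 + 0×4 = 0
C[0][1] = 4×3 + 0×2 = 12
C[1][0] = -2×0 + 1×4 = 4
C[1][1] = -2×3 + 1×2 = -4
Result: [[0, 12], [4, -4]]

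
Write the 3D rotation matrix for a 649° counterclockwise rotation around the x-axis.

Rotation matrix for counterclockwise 649° around x-axis:
cos(649°) = 0.3256, sin(649°) = -0.9455
Result: [[1, 0, 0], [0, 0.3256, 0.9455], [0, -0.9455, 0.3256]]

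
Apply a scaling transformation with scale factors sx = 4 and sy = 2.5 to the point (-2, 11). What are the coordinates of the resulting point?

Scaling matrix:
[[4, 0], [0, 2.50]]
Result: (-2 × 4, 11 × 2.5) = (-8, 27.5)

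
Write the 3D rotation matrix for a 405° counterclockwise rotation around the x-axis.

Rotation matrix for counterclockwise 405° around x-axis:
cos(405°) = √2/2, sin(405°) = √2/2
Result: [[1, 0, 0], [0, √2/2, -√2/2], [0, √2/2, √2/2]]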